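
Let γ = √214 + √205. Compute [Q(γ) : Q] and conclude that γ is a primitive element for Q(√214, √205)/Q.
[Q(γ) : Q] = 4 (equivalently, Q(γ) = Q(√214, √205))

Obviously Q(γ) ⊆ Q(√214, √205), and [Q(√214, √205):Q] = 4 (since 214, 205 are distinct squarefree integers > 1 with 43870 not a perfect square). To show equality we compute the minimal polynomial of γ. From γ = √214 + √205: γ^2 = 214 + 2√(43870) + 205 = 419 + 2√(43870), so γ^2 - 419 = 2√(43870); squaring, (γ^2 - 419)^2 = 4·43870, i.e. γ^4 - 838γ^2 + 175561 - 175480 = 0, i.e. γ^4 - 838γ^2 + 81 = 0. So γ is a root of x^4 - 838x^2 + 81. This polynomial is irreducible over Q: it has no rational root (each ±√214 ± √205 is irrational), and any factorization into two quadratics over Q would force √(43870) ∈ Q (pairing opposite roots) or √214, √205 ∈ Q (other pairings), all impossible. Hence [Q(γ):Q] = 4 = [Q(√214, √205):Q], so Q(γ) = Q(√214, √205).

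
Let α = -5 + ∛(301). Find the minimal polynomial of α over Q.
m_α(x) = x^3 + 15x^2 + 75x - 176

Set β = α + 5 = ∛(301), so β^3 = 301. Then (α + 5)^3 - 301 = 0, i.e. α is a root of g(x) = (x + 5)^3 - 301 = x^3 + 15x^2 + 75x - 176. Since g(x) = h(x + 5) where h(x) = x^3 - 301, and h is irreducible over Q (because 301 is not a perfect cube, so h has no rational root, and a monic cubic with no rational root is irreducible), g is also irreducible (irreducibility is preserved under the substitution x → x + 5). Hence m_α(x) = x^3 + 15x^2 + 75x - 176.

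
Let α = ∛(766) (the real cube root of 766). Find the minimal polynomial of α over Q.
m_α(x) = x^3 - 766

α satisfies α^3 = 766, so x^3 - 766 annihilates α. By the rational root test, a rational root p/q (in lowest terms) of x^3 - 766 would satisfy p^3 = 766 q^3, forcing q = 1 and p^3 = 766; but 766 is not a perfect cube, contradiction. A monic cubic over Q with no rational root is irreducible (any nontrivial factorization would include a linear factor). Hence x^3 - 766 is the minimal polynomial of α, and in particular [Q(α):Q] = 3.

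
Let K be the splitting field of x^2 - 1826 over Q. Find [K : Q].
[K : Q] = 2

f(x) = x^2 - 1826 factors as (x - √1826)(x + √1826). The splitting field is K = Q(√1826). Since 1826 is squarefree and > 1, it is not a perfect square, so x^2 - 1826 is irreducible over Q and [Q(√1826) : Q] = 2. Hence [K : Q] = 2.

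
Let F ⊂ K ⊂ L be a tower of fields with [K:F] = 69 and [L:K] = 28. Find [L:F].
[L:F] = 1932

The tower law says that for any tower of field extensions F ⊂ K ⊂ L with finite degrees, [L:F] = [L:K] · [K:F]. Here this gives [L:F] = 28 · 69 = 1932.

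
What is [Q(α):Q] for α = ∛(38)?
[Q(α):Q] = 3

The minimal polynomial of α is x^3 - 38, irreducible over Q since 38 is not a perfect cube (so x^3 - 38 has no rational root). Hence [Q(α):Q] = deg(m_α) = 3.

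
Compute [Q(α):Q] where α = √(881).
[Q(α):Q] = 2

[Q(α):Q] equals the degree of the minimal polynomial of α. Here α^2 = 881 and x^2 - 881 is irreducible (d = 881 is squarefree, ≠ 1, hence not a square), so deg(m_α) = 2. Thus [Q(α):Q] = 2.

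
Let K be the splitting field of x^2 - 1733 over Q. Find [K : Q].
[K : Q] = 2

f(x) = x^2 - 1733 factors as (x - √1733)(x + √1733). The splitting field is K = Q(√1733). Since 1733 is squarefree and > 1, it is not a perfect square, so x^2 - 1733 is irreducible over Q and [Q(√1733) : Q] = 2. Hence [K : Q] = 2.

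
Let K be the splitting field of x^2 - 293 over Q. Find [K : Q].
[K : Q] = 2

f(x) = x^2 - 293 factors as (x - √293)(x + √293). The splitting field is K = Q(√293). Since 293 is squarefree and > 1, it is not a perfect square, so x^2 - 293 is irreducible over Q and [Q(√293) : Q] = 2. Hence [K : Q] = 2.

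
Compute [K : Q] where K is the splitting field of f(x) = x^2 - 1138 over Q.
[K : Q] = 2

f(x) = x^2 - 1138 factors as (x - √1138)(x + √1138). The splitting field is K = Q(√1138). Since 1138 is squarefree and > 1, it is not a perfect square, so x^2 - 1138 is irreducible over Q and [Q(√1138) : Q] = 2. Hence [K : Q] = 2.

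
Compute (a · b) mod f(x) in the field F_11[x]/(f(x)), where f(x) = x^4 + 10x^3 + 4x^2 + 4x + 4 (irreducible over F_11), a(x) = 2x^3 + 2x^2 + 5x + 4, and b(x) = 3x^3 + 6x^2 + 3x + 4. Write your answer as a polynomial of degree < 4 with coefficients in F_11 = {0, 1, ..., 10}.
a · b ≡ 2x^3 + 4x^2 + 2x + 5 (mod f(x))

Multiply in F_11[x]: a(x)·b(x) = (2x^3 + 2x^2 + 5x + 4)·(3x^3 + 6x^2 + 3x + 4) = 6x^6 + 7x^5 + x^3 + 3x^2 + 10x + 5. This has degree ≥ 4, so divide by f(x) over F_11: 6x^6 + 7x^5 + x^3 + 3x^2 + 10x + 5 = (6x^2 + 2x)·(x^4 + 10x^3 + 4x^2 + 4x + 4) + (2x^3 + 4x^2 + 2x + 5). Hence a·b ≡ 2x^3 + 4x^2 + 2x + 5 (mod f). (F_11[x]/(f) is a field with 11^4 = 14641 elements since f is irreducible of degree 4.)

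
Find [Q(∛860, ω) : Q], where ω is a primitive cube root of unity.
[Q(∛860, ω) : Q] = 6

[Q(∛860):Q] = 3 (min poly x^3 - 860, irreducible since 860 is not a perfect cube). [Q(ω):Q] = 2 (min poly x^2 + x + 1). Since Q(∛860) ⊂ R and ω ∉ R, we have ω ∉ Q(∛860), so x^2 + x + 1 remains irreducible over Q(∛860) and [Q(∛860, ω) : Q(∛860)] = 2. By the tower law, [Q(∛860, ω) : Q] = 3 · 2 = 6. (In fact Q(∛860, ω) is the splitting field of x^3 - 860 over Q.)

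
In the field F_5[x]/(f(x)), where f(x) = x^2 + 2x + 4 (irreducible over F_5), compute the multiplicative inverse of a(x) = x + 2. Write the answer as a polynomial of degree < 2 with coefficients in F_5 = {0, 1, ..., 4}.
a(x)^(-1) ≡ x (mod f(x))

Since f is irreducible over F_5, F_5[x]/(f) is a field and a(x) ≠ 0 has an inverse. Apply the extended Euclidean algorithm to f(x) and a(x) in F_5[x]: f(x) = (x)·a(x) + (4). The last nonzero remainder is the constant 4 = gcd(f, a) in F_5. Back-substituting through the division chain expresses 4 = s(x)·a(x) + t(x)·f(x) with s(x) ≡ 4x (mod f), so (4x)·a(x) ≡ 4 (mod f). Multiplying by 4^(-1) ≡ 4 in F_5 gives a(x)^(-1) ≡ 4·(4x) ≡ x (mod f). Check: (x + 2)·(x) = x^2 + 2x ≡ 1 (mod x^2 + 2x + 4).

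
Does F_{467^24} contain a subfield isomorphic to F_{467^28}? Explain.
No: F_{467^28} is not a subfield of F_{467^24}

F_{p^m} embeds in F_{p^n} iff m | n. Here 28 ∤ 24 (since 24 = 0·28 + 24 with remainder 24 ≠ 0), so F_{467^28} is not a subfield of F_{467^24}. Equivalently: if it were, the tower law would give 28 = [F_{467^28}:F_467] dividing [F_{467^24}:F_467] = 24, contradiction.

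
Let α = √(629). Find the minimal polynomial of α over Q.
m_α(x) = x^2 - 629

α satisfies α^2 - 629 = 0, so x^2 - 629 annihilates α. Since d = 629 is squarefree and ≠ 1, it is not a perfect square in Q, so x^2 - 629 has no rational root and is therefore irreducible over Q (a degree-2 polynomial over a field is irreducible iff it has no root). Hence m_α(x) = x^2 - 629.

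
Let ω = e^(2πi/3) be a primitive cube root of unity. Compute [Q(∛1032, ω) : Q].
[Q(∛1032, ω) : Q] = 6

[Q(∛1032):Q] = 3 (min poly x^3 - 1032, irreducible since 1032 is not a perfect cube). [Q(ω):Q] = 2 (min poly x^2 + x + 1). Since Q(∛1032) ⊂ R and ω ∉ R, we have ω ∉ Q(∛1032), so x^2 + x + 1 remains irreducible over Q(∛1032) and [Q(∛1032, ω) : Q(∛1032)] = 2. By the tower law, [Q(∛1032, ω) : Q] = 3 · 2 = 6. (In fact Q(∛1032, ω) is the splitting field of x^3 - 1032 over Q.)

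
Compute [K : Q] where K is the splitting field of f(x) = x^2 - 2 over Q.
[K : Q] = 2

f(x) = x^2 - 2 factors as (x - √2)(x + √2). The splitting field is K = Q(√2). Since 2 is squarefree and > 1, it is not a perfect square, so x^2 - 2 is irreducible over Q and [Q(√2) : Q] = 2. Hence [K : Q] = 2.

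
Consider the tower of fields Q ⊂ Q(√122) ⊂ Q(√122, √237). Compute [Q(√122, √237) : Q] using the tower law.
[Q(√122, √237) : Q] = 4

[Q(√122):Q] = 2 (min poly x^2 - 122, irreducible since 122 is squarefree > 1). For the top step, suppose √237 ∈ Q(√122), say √237 = c + d√122 with c, d ∈ Q. Squaring: 237 = c^2 + 122d^2 + 2cd√122. Since √122 ∉ Q this forces 2cd = 0. If d = 0 then √237 = c ∈ Q, contradicting 237 squarefree > 1. If c = 0 then 237 = 122d^2, so 122·237 = (122d)^2 is a perfect square in Q — but 122·237 = 28914 is not a perfect square (since 122 and 237 are distinct squarefree integers). Contradiction. Hence √237 ∉ Q(√122), so x^2 - 237 stays irreducible over Q(√122) and [Q(√122, √237) : Q(√122)] = 2. By the tower law, [Q(√122, √237) : Q] = 2 · 2 = 4.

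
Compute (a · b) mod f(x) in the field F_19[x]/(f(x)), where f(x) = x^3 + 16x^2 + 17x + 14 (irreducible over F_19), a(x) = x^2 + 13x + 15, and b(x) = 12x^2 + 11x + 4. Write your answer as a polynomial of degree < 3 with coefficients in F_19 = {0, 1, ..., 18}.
a · b ≡ 10x^2 + 18x + 11 (mod f(x))

Multiply in F_19[x]: a(x)·b(x) = (x^2 + 13x + 15)·(12x^2 + 11x + 4) = 12x^4 + 15x^3 + 4x^2 + 8x + 3. This has degree ≥ 3, so divide by f(x) over F_19: 12x^4 + 15x^3 + 4x^2 + 8x + 3 = (12x + 13)·(x^3 + 16x^2 + 17x + 14) + (10x^2 + 18x + 11). Hence a·b ≡ 10x^2 + 18x + 11 (mod f). (F_19[x]/(f) is a field with 19^3 = 6859 elements since f is irreducible of degree 3.)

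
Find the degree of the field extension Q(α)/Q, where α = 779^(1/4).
[Q(α):Q] = 4

α is a root of x^4 - 779. By Eisenstein's criterion at the prime p = 19 (which divides the constant term 779 but p^2 = 361 does not, since 779 is squarefree), x^4 - 779 is irreducible over Q. Hence [Q(α):Q] = 4.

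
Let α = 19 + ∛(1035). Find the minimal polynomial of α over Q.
m_α(x) = x^3 - 57x^2 + 1083x - 7894

Set β = α - 19 = ∛(1035), so β^3 = 1035. Then (α - 19)^3 - 1035 = 0, i.e. α is a root of g(x) = (x - 19)^3 - 1035 = x^3 - 57x^2 + 1083x - 7894. Since g(x) = h(x - 19) where h(x) = x^3 - 1035, and h is irreducible over Q (because 1035 is not a perfect cube, so h has no rational root, and a monic cubic with no rational root is irreducible), g is also irreducible (irreducibility is preserved under the substitution x → x - 19). Hence m_α(x) = x^3 - 57x^2 + 1083x - 7894.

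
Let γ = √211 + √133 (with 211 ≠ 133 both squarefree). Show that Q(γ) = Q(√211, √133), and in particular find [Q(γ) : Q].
[Q(γ) : Q] = 4 (equivalently, Q(γ) = Q(√211, √133))

Obviously Q(γ) ⊆ Q(√211, √133), and [Q(√211, √133):Q] = 4 (since 211, 133 are distinct squarefree integers > 1 with 28063 not a perfect square). To show equality we compute the minimal polynomial of γ. From γ = √211 + √133: γ^2 = 211 + 2√(28063) + 133 = 344 + 2√(28063), so γ^2 - 344 = 2√(28063); squaring, (γ^2 - 344)^2 = 4·28063, i.e. γ^4 - 688γ^2 + 118336 - 112252 = 0, i.e. γ^4 - 688γ^2 + 6084 = 0. So γ is a root of x^4 - 688x^2 + 6084. This polynomial is irreducible over Q: it has no rational root (each ±√211 ± √133 is irrational), and any factorization into two quadratics over Q would force √(28063) ∈ Q (pairing opposite roots) or √211, √133 ∈ Q (other pairings), all impossible. Hence [Q(γ):Q] = 4 = [Q(√211, √133):Q], so Q(γ) = Q(√211, √133).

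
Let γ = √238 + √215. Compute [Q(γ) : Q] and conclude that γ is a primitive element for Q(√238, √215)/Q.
[Q(γ) : Q] = 4 (equivalently, Q(γ) = Q(√238, √215))

Obviously Q(γ) ⊆ Q(√238, √215), and [Q(√238, √215):Q] = 4 (since 238, 215 are distinct squarefree integers > 1 with 51170 not a perfect square). To show equality we compute the minimal polynomial of γ. From γ = √238 + √215: γ^2 = 238 + 2√(51170) + 215 = 453 + 2√(51170), so γ^2 - 453 = 2√(51170); squaring, (γ^2 - 453)^2 = 4·51170, i.e. γ^4 - 906γ^2 + 205209 - 204680 = 0, i.e. γ^4 - 906γ^2 + 529 = 0. So γ is a root of x^4 - 906x^2 + 529. This polynomial is irreducible over Q: it has no rational root (each ±√238 ± √215 is irrational), and any factorization into two quadratics over Q would force √(51170) ∈ Q (pairing opposite roots) or √238, √215 ∈ Q (other pairings), all impossible. Hence [Q(γ):Q] = 4 = [Q(√238, √215):Q], so Q(γ) = Q(√238, √215).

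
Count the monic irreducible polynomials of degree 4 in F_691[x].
There are 56996906970 monic irreducible polynomials of degree 4 over F_691

Each element of F_{691^4} that lies in no proper subfield is a root of exactly one monic irreducible of degree 4 over F_691, and each such polynomial has 4 distinct roots in F_{691^4}. By Möbius inversion the count is N_691(4) = (1/4) Σ_{d|4} μ(4/d) · 691^d = (1/4)(μ(4)·691^1 + μ(2)·691^2 + μ(1)·691^4) = 227987627880/4 = 56996906970.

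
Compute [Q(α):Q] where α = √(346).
[Q(α):Q] = 2

[Q(α):Q] equals the degree of the minimal polynomial of α. Here α^2 = 346 and x^2 - 346 is irreducible (d = 346 is squarefree, ≠ 1, hence not a square), so deg(m_α) = 2. Thus [Q(α):Q] = 2.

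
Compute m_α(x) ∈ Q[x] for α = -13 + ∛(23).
m_α(x) = x^3 + 39x^2 + 507x + 2174

Set β = α + 13 = ∛(23), so β^3 = 23. Then (α + 13)^3 - 23 = 0, i.e. α is a root of g(x) = (x + 13)^3 - 23 = x^3 + 39x^2 + 507x + 2174. Since g(x) = h(x + 13) where h(x) = x^3 - 23, and h is irreducible over Q (because 23 is not a perfect cube, so h has no rational root, and a monic cubic with no rational root is irreducible), g is also irreducible (irreducibility is preserved under the substitution x → x + 13). Hence m_α(x) = x^3 + 39x^2 + 507x + 2174.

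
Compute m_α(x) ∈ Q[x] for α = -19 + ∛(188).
m_α(x) = x^3 + 57x^2 + 1083x + 6671

Set β = α + 19 = ∛(188), so β^3 = 188. Then (α + 19)^3 - 188 = 0, i.e. α is a root of g(x) = (x + 19)^3 - 188 = x^3 + 57x^2 + 1083x + 6671. Since g(x) = h(x + 19) where h(x) = x^3 - 188, and h is irreducible over Q (because 188 is not a perfect cube, so h has no rational root, and a monic cubic with no rational root is irreducible), g is also irreducible (irreducibility is preserved under the substitution x → x + 19). Hence m_α(x) = x^3 + 57x^2 + 1083x + 6671.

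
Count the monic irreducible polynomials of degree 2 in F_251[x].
There are 31375 monic irreducible polynomials of degree 2 over F_251

Each element of F_{251^2} that lies in no proper subfield is a root of exactly one monic irreducible of degree 2 over F_251, and each such polynomial has 2 distinct roots in F_{251^2}. By Möbius inversion the count is N_251(2) = (1/2) Σ_{d|2} μ(2/d) · 251^d = (1/2)(μ(2)·251^1 + μ(1)·251^2) = 62750/2 = 31375.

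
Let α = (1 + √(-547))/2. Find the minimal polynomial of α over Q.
m_α(x) = x^2 - x + 137

From 2α - 1 = √(-547), squaring gives (2α - 1)^2 = -547, i.e. 4α^2 - 4α + 1 = -547, so α^2 - α + (1 + 547)/4 = 0. Since -547 ≡ 1 (mod 4), (1 + 547)/4 = 137 ∈ Z. The polynomial x^2 - x + 137 has discriminant 1 - 4·(137) = -547, which is not a perfect square in Q (d = -547 is squarefree and ≠ 1), so x^2 - x + 137 is irreducible over Q. It is the minimal polynomial of α.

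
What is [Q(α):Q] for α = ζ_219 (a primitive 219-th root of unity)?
[Q(α):Q] = 144

The minimal polynomial of ζ_219 over Q is the 219-th cyclotomic polynomial Φ_219(x), which is irreducible over Q and has degree φ(219) = 144. Hence [Q(α):Q] = φ(219) = 144.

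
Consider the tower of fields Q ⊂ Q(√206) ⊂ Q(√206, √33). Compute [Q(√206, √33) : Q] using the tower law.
[Q(√206, √33) : Q] = 4

[Q(√206):Q] = 2 (min poly x^2 - 206, irreducible since 206 is squarefree > 1). For the top step, suppose √33 ∈ Q(√206), say √33 = c + d√206 with c, d ∈ Q. Squaring: 33 = c^2 + 206d^2 + 2cd√206. Since √206 ∉ Q this forces 2cd = 0. If d = 0 then √33 = c ∈ Q, contradicting 33 squarefree > 1. If c = 0 then 33 = 206d^2, so 206·33 = (206d)^2 is a perfect square in Q — but 206·33 = 6798 is not a perfect square (since 206 and 33 are distinct squarefree integers). Contradiction. Hence √33 ∉ Q(√206), so x^2 - 33 stays irreducible over Q(√206) and [Q(√206, √33) : Q(√206)] = 2. By the tower law, [Q(√206, √33) : Q] = 2 · 2 = 4.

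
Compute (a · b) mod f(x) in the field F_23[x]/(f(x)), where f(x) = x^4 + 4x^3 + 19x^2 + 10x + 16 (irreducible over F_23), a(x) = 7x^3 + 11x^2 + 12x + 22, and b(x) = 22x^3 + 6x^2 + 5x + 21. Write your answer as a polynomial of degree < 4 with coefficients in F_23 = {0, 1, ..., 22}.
a · b ≡ 16x^3 + 4x^2 + 18x + 19 (mod f(x))

Multiply in F_23[x]: a(x)·b(x) = (7x^3 + 11x^2 + 12x + 22)·(22x^3 + 6x^2 + 5x + 21) = 16x^6 + 8x^5 + 20x^4 + 22x^3 + 9x^2 + 17x + 2. This has degree ≥ 4, so divide by f(x) over F_23: 16x^6 + 8x^5 + 20x^4 + 22x^3 + 9x^2 + 17x + 2 = (16x^2 + 13x + 9)·(x^4 + 4x^3 + 19x^2 + 10x + 16) + (16x^3 + 4x^2 + 18x + 19). Hence a·b ≡ 16x^3 + 4x^2 + 18x + 19 (mod f). (F_23[x]/(f) is a field with 23^4 = 279841 elements since f is irreducible of degree 4.)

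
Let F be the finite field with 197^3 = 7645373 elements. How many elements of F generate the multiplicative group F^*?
There are φ(7645372) = 3102624 primitive elements

F_q^* is cyclic of order q - 1 = 7645372. A cyclic group of order m has exactly φ(m) generators. Here m = 7645372 = 2^2 · 7^2 · 19 · 2053, so the number of primitive elements is φ(7645372) = 3102624.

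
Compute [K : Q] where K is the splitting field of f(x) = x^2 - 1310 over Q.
[K : Q] = 2

f(x) = x^2 - 1310 factors as (x - √1310)(x + √1310). The splitting field is K = Q(√1310). Since 1310 is squarefree and > 1, it is not a perfect square, so x^2 - 1310 is irreducible over Q and [Q(√1310) : Q] = 2. Hence [K : Q] = 2.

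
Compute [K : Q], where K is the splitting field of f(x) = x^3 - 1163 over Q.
[K : Q] = 6

The roots of x^3 - 1163 are ∛1163, ω∛1163, ω^2∛1163 where ω = e^(2πi/3) is a primitive cube root of unity, so K = Q(∛1163, ω). Now [Q(∛1163):Q] = 3 (since 1163 is not a perfect cube, x^3 - 1163 is irreducible) and [Q(ω):Q] = 2. Both 2 and 3 divide [K:Q], and [K:Q] ≤ 3·2 = 6, so [K:Q] = 6. (Equivalently: Q(∛1163) ⊂ R but ω ∉ R, so [K : Q(∛1163)] = 2.)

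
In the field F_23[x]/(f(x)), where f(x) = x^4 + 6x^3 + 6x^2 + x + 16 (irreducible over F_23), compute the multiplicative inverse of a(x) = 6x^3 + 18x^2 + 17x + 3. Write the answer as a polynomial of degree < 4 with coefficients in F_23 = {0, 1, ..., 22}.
a(x)^(-1) ≡ 3x^3 + 11x^2 + 20x + 4 (mod f(x))

Since f is irreducible over F_23, F_23[x]/(f) is a field and a(x) ≠ 0 has an inverse. Apply the extended Euclidean algorithm to f(x) and a(x) in F_23[x]: f(x) = (4x + 12)·a(x) + (21x^2 + 15x + 3);  a(x) = (20x + 3)·(21x^2 + 15x + 3) + (4x + 17);  (21x^2 + 15x + 3) = (11x + 3)·(4x + 17) + (21). The last nonzero remainder is the constant 21 = gcd(f, a) in F_23. Back-substituting through the division chain expresses 21 = s(x)·a(x) + t(x)·f(x) with s(x) ≡ 17x^3 + x^2 + 6x + 15 (mod f), so (17x^3 + x^2 + 6x + 15)·a(x) ≡ 21 (mod f). Multiplying by 21^(-1) ≡ 11 in F_23 gives a(x)^(-1) ≡ 11·(17x^3 + x^2 + 6x + 15) ≡ 3x^3 + 11x^2 + 20x + 4 (mod f). Check: (6x^3 + 18x^2 + 17x + 3)·(3x^3 + 11x^2 + 20x + 4) = 18x^6 + 5x^5 + x^4 + 5x^3 + 8x^2 + 13x + 12 ≡ 1 (mod x^4 + 6x^3 + 6x^2 + x + 16).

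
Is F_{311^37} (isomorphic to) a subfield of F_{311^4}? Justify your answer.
No: F_{311^37} is not a subfield of F_{311^4}

F_{p^m} embeds in F_{p^n} iff m | n. Here 37 ∤ 4 (since 4 = 0·37 + 4 with remainder 4 ≠ 0), so F_{311^37} is not a subfield of F_{311^4}. Equivalently: if it were, the tower law would give 37 = [F_{311^37}:F_311] dividing [F_{311^4}:F_311] = 4, contradiction.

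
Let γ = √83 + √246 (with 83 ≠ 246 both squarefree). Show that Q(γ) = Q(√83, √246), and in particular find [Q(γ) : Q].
[Q(γ) : Q] = 4 (equivalently, Q(γ) = Q(√83, √246))

Obviously Q(γ) ⊆ Q(√83, √246), and [Q(√83, √246):Q] = 4 (since 83, 246 are distinct squarefree integers > 1 with 20418 not a perfect square). To show equality we compute the minimal polynomial of γ. From γ = √83 + √246: γ^2 = 83 + 2√(20418) + 246 = 329 + 2√(20418), so γ^2 - 329 = 2√(20418); squaring, (γ^2 - 329)^2 = 4·20418, i.e. γ^4 - 658γ^2 + 108241 - 81672 = 0, i.e. γ^4 - 658γ^2 + 26569 = 0. So γ is a root of x^4 - 658x^2 + 26569. This polynomial is irreducible over Q: it has no rational root (each ±√83 ± √246 is irrational), and any factorization into two quadratics over Q would force √(20418) ∈ Q (pairing opposite roots) or √83, √246 ∈ Q (other pairings), all impossible. Hence [Q(γ):Q] = 4 = [Q(√83, √246):Q], so Q(γ) = Q(√83, √246).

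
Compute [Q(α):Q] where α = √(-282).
[Q(α):Q] = 2

[Q(α):Q] equals the degree of the minimal polynomial of α. Here α^2 = -282 and x^2 + 282 is irreducible (d = -282 is squarefree, ≠ 1, hence not a square), so deg(m_α) = 2. Thus [Q(α):Q] = 2.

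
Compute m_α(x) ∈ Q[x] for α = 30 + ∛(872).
m_α(x) = x^3 - 90x^2 + 2700x - 27872

Set β = α - 30 = ∛(872), so β^3 = 872. Then (α - 30)^3 - 872 = 0, i.e. α is a root of g(x) = (x - 30)^3 - 872 = x^3 - 90x^2 + 2700x - 27872. Since g(x) = h(x - 30) where h(x) = x^3 - 872, and h is irreducible over Q (because 872 is not a perfect cube, so h has no rational root, and a monic cubic with no rational root is irreducible), g is also irreducible (irreducibility is preserved under the substitution x → x - 30). Hence m_α(x) = x^3 - 90x^2 + 2700x - 27872.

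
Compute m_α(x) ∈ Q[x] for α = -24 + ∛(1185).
m_α(x) = x^3 + 72x^2 + 1728x + 12639

Set β = α + 24 = ∛(1185), so β^3 = 1185. Then (α + 24)^3 - 1185 = 0, i.e. α is a root of g(x) = (x + 24)^3 - 1185 = x^3 + 72x^2 + 1728x + 12639. Since g(x) = h(x + 24) where h(x) = x^3 - 1185, and h is irreducible over Q (because 1185 is not a perfect cube, so h has no rational root, and a monic cubic with no rational root is irreducible), g is also irreducible (irreducibility is preserved under the substitution x → x + 24). Hence m_α(x) = x^3 + 72x^2 + 1728x + 12639.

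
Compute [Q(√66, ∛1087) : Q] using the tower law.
[Q(√66, ∛1087) : Q] = 6

Let L = Q(√66, ∛1087). Since Q(√66) ⊂ L and [Q(√66):Q] = 2, the tower law gives 2 | [L:Q]. Likewise Q(∛1087) ⊂ L with [Q(∛1087):Q] = 3 (because 1087 is not a perfect cube), so 3 | [L:Q]. As gcd(2,3) = 1, [L:Q] is divisible by 6. Conversely L is generated over Q by √66 and ∛1087, so [L:Q] ≤ 2·3 = 6. Therefore [Q(√66, ∛1087) : Q] = 6.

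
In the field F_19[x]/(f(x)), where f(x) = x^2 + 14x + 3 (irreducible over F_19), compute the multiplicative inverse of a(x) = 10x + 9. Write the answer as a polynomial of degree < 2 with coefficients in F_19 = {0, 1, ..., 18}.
a(x)^(-1) ≡ 2x + 11 (mod f(x))

Since f is irreducible over F_19, F_19[x]/(f) is a field and a(x) ≠ 0 has an inverse. Apply the extended Euclidean algorithm to f(x) and a(x) in F_19[x]: f(x) = (2x + 11)·a(x) + (18). The last nonzero remainder is the constant 18 = gcd(f, a) in F_19. Back-substituting through the division chain expresses 18 = s(x)·a(x) + t(x)·f(x) with s(x) ≡ 17x + 8 (mod f), so (17x + 8)·a(x) ≡ 18 (mod f). Multiplying by 18^(-1) ≡ 18 in F_19 gives a(x)^(-1) ≡ 18·(17x + 8) ≡ 2x + 11 (mod f). Check: (10x + 9)·(2x + 11) = x^2 + 14x + 4 ≡ 1 (mod x^2 + 14x + 3).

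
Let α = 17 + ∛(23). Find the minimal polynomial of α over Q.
m_α(x) = x^3 - 51x^2 + 867x - 4936

Set β = α - 17 = ∛(23), so β^3 = 23. Then (α - 17)^3 - 23 = 0, i.e. α is a root of g(x) = (x - 17)^3 - 23 = x^3 - 51x^2 + 867x - 4936. Since g(x) = h(x - 17) where h(x) = x^3 - 23, and h is irreducible over Q (because 23 is not a perfect cube, so h has no rational root, and a monic cubic with no rational root is irreducible), g is also irreducible (irreducibility is preserved under the substitution x → x - 17). Hence m_α(x) = x^3 - 51x^2 + 867x - 4936.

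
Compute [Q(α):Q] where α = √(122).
[Q(α):Q] = 2

[Q(α):Q] equals the degree of the minimal polynomial of α. Here α^2 = 122 and x^2 - 122 is irreducible (d = 122 is squarefree, ≠ 1, hence not a square), so deg(m_α) = 2. Thus [Q(α):Q] = 2.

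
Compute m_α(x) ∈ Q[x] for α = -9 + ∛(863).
m_α(x) = x^3 + 27x^2 + 243x - 134

Set β = α + 9 = ∛(863), so β^3 = 863. Then (α + 9)^3 - 863 = 0, i.e. α is a root of g(x) = (x + 9)^3 - 863 = x^3 + 27x^2 + 243x - 134. Since g(x) = h(x + 9) where h(x) = x^3 - 863, and h is irreducible over Q (because 863 is not a perfect cube, so h has no rational root, and a monic cubic with no rational root is irreducible), g is also irreducible (irreducibility is preserved under the substitution x → x + 9). Hence m_α(x) = x^3 + 27x^2 + 243x - 134.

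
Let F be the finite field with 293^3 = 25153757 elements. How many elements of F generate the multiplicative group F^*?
There are φ(25153756) = 12404448 primitive elements

F_q^* is cyclic of order q - 1 = 25153756. A cyclic group of order m has exactly φ(m) generators. Here m = 25153756 = 2^2 · 73 · 86143, so the number of primitive elements is φ(25153756) = 12404448.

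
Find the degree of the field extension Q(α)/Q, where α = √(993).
[Q(α):Q] = 2

[Q(α):Q] equals the degree of the minimal polynomial of α. Here α^2 = 993 and x^2 - 993 is irreducible (d = 993 is squarefree, ≠ 1, hence not a square), so deg(m_α) = 2. Thus [Q(α):Q] = 2.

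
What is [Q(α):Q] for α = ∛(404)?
[Q(α):Q] = 3

The minimal polynomial of α is x^3 - 404, irreducible over Q since 404 is not a perfect cube (so x^3 - 404 has no rational root). Hence [Q(α):Q] = deg(m_α) = 3.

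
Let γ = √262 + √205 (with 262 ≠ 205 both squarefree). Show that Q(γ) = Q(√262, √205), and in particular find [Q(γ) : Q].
[Q(γ) : Q] = 4 (equivalently, Q(γ) = Q(√262, √205))

Obviously Q(γ) ⊆ Q(√262, √205), and [Q(√262, √205):Q] = 4 (since 262, 205 are distinct squarefree integers > 1 with 53710 not a perfect square). To show equality we compute the minimal polynomial of γ. From γ = √262 + √205: γ^2 = 262 + 2√(53710) + 205 = 467 + 2√(53710), so γ^2 - 467 = 2√(53710); squaring, (γ^2 - 467)^2 = 4·53710, i.e. γ^4 - 934γ^2 + 218089 - 214840 = 0, i.e. γ^4 - 934γ^2 + 3249 = 0. So γ is a root of x^4 - 934x^2 + 3249. This polynomial is irreducible over Q: it has no rational root (each ±√262 ± √205 is irrational), and any factorization into two quadratics over Q would force √(53710) ∈ Q (pairing opposite roots) or √262, √205 ∈ Q (other pairings), all impossible. Hence [Q(γ):Q] = 4 = [Q(√262, √205):Q], so Q(γ) = Q(√262, √205).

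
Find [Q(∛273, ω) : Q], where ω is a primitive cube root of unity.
[Q(∛273, ω) : Q] = 6

[Q(∛273):Q] = 3 (min poly x^3 - 273, irreducible since 273 is not a perfect cube). [Q(ω):Q] = 2 (min poly x^2 + x + 1). Since Q(∛273) ⊂ R and ω ∉ R, we have ω ∉ Q(∛273), so x^2 + x + 1 remains irreducible over Q(∛273) and [Q(∛273, ω) : Q(∛273)] = 2. By the tower law, [Q(∛273, ω) : Q] = 3 · 2 = 6. (In fact Q(∛273, ω) is the splitting field of x^3 - 273 over Q.)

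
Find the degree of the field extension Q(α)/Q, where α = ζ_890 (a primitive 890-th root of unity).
[Q(α):Q] = 352

The minimal polynomial of ζ_890 over Q is the 890-th cyclotomic polynomial Φ_890(x), which is irreducible over Q and has degree φ(890) = 352. Hence [Q(α):Q] = φ(890) = 352.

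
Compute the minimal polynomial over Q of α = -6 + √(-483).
m_α(x) = x^2 + 12x + 519

From α + 6 = √(-483), squaring gives (α + 6)^2 = -483, i.e. α^2 + 12α + 36 = -483, so α^2 + 12α + 519 = 0. The discriminant of x^2 + 12x + 519 is (12)^2 - 4·(519) = 144 - 2076 = -1932, and 4·(-483) is not a perfect square in Q since -483 is squarefree and ≠ 1. Hence x^2 + 12x + 519 is irreducible over Q and is the minimal polynomial of α.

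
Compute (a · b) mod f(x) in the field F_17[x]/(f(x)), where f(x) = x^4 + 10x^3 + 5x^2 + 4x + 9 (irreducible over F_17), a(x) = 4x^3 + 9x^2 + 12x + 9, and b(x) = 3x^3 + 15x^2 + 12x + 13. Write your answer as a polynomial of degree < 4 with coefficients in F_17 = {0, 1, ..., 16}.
a · b ≡ 14x^3 + 15x^2 + 16x (mod f(x))

Multiply in F_17[x]: a(x)·b(x) = (4x^3 + 9x^2 + 12x + 9)·(3x^3 + 15x^2 + 12x + 13) = 12x^6 + 2x^5 + 15x^4 + 10x^3 + 5x^2 + 9x + 15. This has degree ≥ 4, so divide by f(x) over F_17: 12x^6 + 2x^5 + 15x^4 + 10x^3 + 5x^2 + 9x + 15 = (12x^2 + x + 13)·(x^4 + 10x^3 + 5x^2 + 4x + 9) + (14x^3 + 15x^2 + 16x). Hence a·b ≡ 14x^3 + 15x^2 + 16x (mod f). (F_17[x]/(f) is a field with 17^4 = 83521 elements since f is irreducible of degree 4.)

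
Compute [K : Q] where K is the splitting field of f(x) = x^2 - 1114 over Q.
[K : Q] = 2

f(x) = x^2 - 1114 factors as (x - √1114)(x + √1114). The splitting field is K = Q(√1114). Since 1114 is squarefree and > 1, it is not a perfect square, so x^2 - 1114 is irreducible over Q and [Q(√1114) : Q] = 2. Hence [K : Q] = 2.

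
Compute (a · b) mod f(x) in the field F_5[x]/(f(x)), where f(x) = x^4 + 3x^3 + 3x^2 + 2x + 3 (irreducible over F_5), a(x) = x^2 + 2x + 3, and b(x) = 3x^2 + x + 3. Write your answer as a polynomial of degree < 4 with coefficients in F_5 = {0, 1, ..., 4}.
a · b ≡ 3x^3 + 3x (mod f(x))

Multiply in F_5[x]: a(x)·b(x) = (x^2 + 2x + 3)·(3x^2 + x + 3) = 3x^4 + 2x^3 + 4x^2 + 4x + 4. This has degree ≥ 4, so divide by f(x) over F_5: 3x^4 + 2x^3 + 4x^2 + 4x + 4 = (3)·(x^4 + 3x^3 + 3x^2 + 2x + 3) + (3x^3 + 3x). Hence a·b ≡ 3x^3 + 3x (mod f). (F_5[x]/(f) is a field with 5^4 = 625 elements since f is irreducible of degree 4.)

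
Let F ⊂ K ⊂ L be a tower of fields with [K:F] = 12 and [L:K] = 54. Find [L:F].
[L:F] = 648

The tower law says that for any tower of field extensions F ⊂ K ⊂ L with finite degrees, [L:F] = [L:K] · [K:F]. Here this gives [L:F] = 54 · 12 = 648.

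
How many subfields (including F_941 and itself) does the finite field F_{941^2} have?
F_{941^2} has 2 subfields

The subfields of F_{p^n} are exactly the fields F_{p^d} for d | n (each is the fixed field of the unique index-d subgroup of Gal(F_{p^n}/F_p) ≅ Z/nZ). The divisors of n = 2 are {1, 2}, giving 2 subfields: F_{941^1}, F_{941^2}.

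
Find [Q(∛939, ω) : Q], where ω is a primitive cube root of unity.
[Q(∛939, ω) : Q] = 6

[Q(∛939):Q] = 3 (min poly x^3 - 939, irreducible since 939 is not a perfect cube). [Q(ω):Q] = 2 (min poly x^2 + x + 1). Since Q(∛939) ⊂ R and ω ∉ R, we have ω ∉ Q(∛939), so x^2 + x + 1 remains irreducible over Q(∛939) and [Q(∛939, ω) : Q(∛939)] = 2. By the tower law, [Q(∛939, ω) : Q] = 3 · 2 = 6. (In fact Q(∛939, ω) is the splitting field of x^3 - 939 over Q.)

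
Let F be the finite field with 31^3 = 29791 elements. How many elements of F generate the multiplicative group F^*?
There are φ(29790) = 7920 primitive elements

F_q^* is cyclic of order q - 1 = 29790. A cyclic group of order m has exactly φ(m) generators. Here m = 29790 = 2 · 3^2 · 5 · 331, so the number of primitive elements is φ(29790) = 7920.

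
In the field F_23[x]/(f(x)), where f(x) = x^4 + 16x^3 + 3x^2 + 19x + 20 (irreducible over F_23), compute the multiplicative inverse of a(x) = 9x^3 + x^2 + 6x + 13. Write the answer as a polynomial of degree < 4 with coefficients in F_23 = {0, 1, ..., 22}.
a(x)^(-1) ≡ 7x^3 + 8x^2 + 4x + 3 (mod f(x))

Since f is irreducible over F_23, F_23[x]/(f) is a field and a(x) ≠ 0 has an inverse. Apply the extended Euclidean algorithm to f(x) and a(x) in F_23[x]: f(x) = (18x + 10)·a(x) + (x + 5);  a(x) = (9x^2 + 2x + 19)·(x + 5) + (10). The last nonzero remainder is the constant 10 = gcd(f, a) in F_23. Back-substituting through the division chain expresses 10 = s(x)·a(x) + t(x)·f(x) with s(x) ≡ x^3 + 11x^2 + 17x + 7 (mod f), so (x^3 + 11x^2 + 17x + 7)·a(x) ≡ 10 (mod f). Multiplying by 10^(-1) ≡ 7 in F_23 gives a(x)^(-1) ≡ 7·(x^3 + 11x^2 + 17x + 7) ≡ 7x^3 + 8x^2 + 4x + 3 (mod f). Check: (9x^3 + x^2 + 6x + 13)·(7x^3 + 8x^2 + 4x + 3) = 17x^6 + 10x^5 + 17x^4 + 9x^3 + 16x^2 + x + 16 ≡ 1 (mod x^4 + 16x^3 + 3x^2 + 19x + 20).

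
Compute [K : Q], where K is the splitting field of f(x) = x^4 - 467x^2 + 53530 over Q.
[K : Q] = 4

Solving the quadratic in x^2: x^2 = (467 ± √(467^2 - 4·53530))/2 = (467 ± √3969)/2 = (467 ± 63)/2, giving x^2 = 202 or x^2 = 265. So f(x) = (x^2 - 202)(x^2 - 265) and the roots of f are ±√202, ±√265. Hence the splitting field is K = Q(√202, √265). Since 202 and 265 are distinct squarefree integers > 1, their product 53530 is not a perfect square, so √265 ∉ Q(√202). By the tower law [K:Q] = [Q(√202,√265):Q(√202)] · [Q(√202):Q] = 2 · 2 = 4.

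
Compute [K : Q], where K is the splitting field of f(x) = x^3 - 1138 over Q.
[K : Q] = 6

The roots of x^3 - 1138 are ∛1138, ω∛1138, ω^2∛1138 where ω = e^(2πi/3) is a primitive cube root of unity, so K = Q(∛1138, ω). Now [Q(∛1138):Q] = 3 (since 1138 is not a perfect cube, x^3 - 1138 is irreducible) and [Q(ω):Q] = 2. Both 2 and 3 divide [K:Q], and [K:Q] ≤ 3·2 = 6, so [K:Q] = 6. (Equivalently: Q(∛1138) ⊂ R but ω ∉ R, so [K : Q(∛1138)] = 2.)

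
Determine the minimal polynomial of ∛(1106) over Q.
m_α(x) = x^3 - 1106

α satisfies α^3 = 1106, so x^3 - 1106 annihilates α. By the rational root test, a rational root p/q (in lowest terms) of x^3 - 1106 would satisfy p^3 = 1106 q^3, forcing q = 1 and p^3 = 1106; but 1106 is not a perfect cube, contradiction. A monic cubic over Q with no rational root is irreducible (any nontrivial factorization would include a linear factor). Hence x^3 - 1106 is the minimal polynomial of α, and in particular [Q(α):Q] = 3.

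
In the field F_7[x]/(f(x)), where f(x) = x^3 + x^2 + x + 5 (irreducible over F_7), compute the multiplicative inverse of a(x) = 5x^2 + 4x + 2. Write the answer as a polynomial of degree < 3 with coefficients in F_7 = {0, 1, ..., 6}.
a(x)^(-1) ≡ 5x^2 + 2 (mod f(x))

Since f is irreducible over F_7, F_7[x]/(f) is a field and a(x) ≠ 0 has an inverse. Apply the extended Euclidean algorithm to f(x) and a(x) in F_7[x]: f(x) = (3x + 2)·a(x) + (x + 1);  a(x) = (5x + 6)·(x + 1) + (3). The last nonzero remainder is the constant 3 = gcd(f, a) in F_7. Back-substituting through the division chain expresses 3 = s(x)·a(x) + t(x)·f(x) with s(x) ≡ x^2 + 6 (mod f), so (x^2 + 6)·a(x) ≡ 3 (mod f). Multiplying by 3^(-1) ≡ 5 in F_7 gives a(x)^(-1) ≡ 5·(x^2 + 6) ≡ 5x^2 + 2 (mod f). Check: (5x^2 + 4x + 2)·(5x^2 + 2) = 4x^4 + 6x^3 + 6x^2 + x + 4 ≡ 1 (mod x^3 + x^2 + x + 5).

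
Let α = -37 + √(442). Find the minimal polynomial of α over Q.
m_α(x) = x^2 + 74x + 927

From α + 37 = √(442), squaring gives (α + 37)^2 = 442, i.e. α^2 + 74α + 1369 = 442, so α^2 + 74α + 927 = 0. The discriminant of x^2 + 74x + 927 is (74)^2 - 4·(927) = 5476 - 3708 = 1768, and 4·(442) is not a perfect square in Q since 442 is squarefree and ≠ 1. Hence x^2 + 74x + 927 is irreducible over Q and is the minimal polynomial of α.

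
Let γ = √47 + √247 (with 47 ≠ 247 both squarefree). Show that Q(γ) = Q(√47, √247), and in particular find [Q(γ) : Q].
[Q(γ) : Q] = 4 (equivalently, Q(γ) = Q(√47, √247))

Obviously Q(γ) ⊆ Q(√47, √247), and [Q(√47, √247):Q] = 4 (since 47, 247 are distinct squarefree integers > 1 with 11609 not a perfect square). To show equality we compute the minimal polynomial of γ. From γ = √47 + √247: γ^2 = 47 + 2√(11609) + 247 = 294 + 2√(11609), so γ^2 - 294 = 2√(11609); squaring, (γ^2 - 294)^2 = 4·11609, i.e. γ^4 - 588γ^2 + 86436 - 46436 = 0, i.e. γ^4 - 588γ^2 + 40000 = 0. So γ is a root of x^4 - 588x^2 + 40000. This polynomial is irreducible over Q: it has no rational root (each ±√47 ± √247 is irrational), and any factorization into two quadratics over Q would force √(11609) ∈ Q (pairing opposite roots) or √47, √247 ∈ Q (other pairings), all impossible. Hence [Q(γ):Q] = 4 = [Q(√47, √247):Q], so Q(γ) = Q(√47, √247).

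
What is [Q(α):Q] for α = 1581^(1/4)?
[Q(α):Q] = 4

α is a root of x^4 - 1581. By Eisenstein's criterion at the prime p = 3 (which divides the constant term 1581 but p^2 = 9 does not, since 1581 is squarefree), x^4 - 1581 is irreducible over Q. Hence [Q(α):Q] = 4.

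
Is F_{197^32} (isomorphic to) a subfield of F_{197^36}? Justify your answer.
No: F_{197^32} is not a subfield of F_{197^36}

F_{p^m} embeds in F_{p^n} iff m | n. Here 32 ∤ 36 (since 36 = 1·32 + 4 with remainder 4 ≠ 0), so F_{197^32} is not a subfield of F_{197^36}. Equivalently: if it were, the tower law would give 32 = [F_{197^32}:F_197] dividing [F_{197^36}:F_197] = 36, contradiction.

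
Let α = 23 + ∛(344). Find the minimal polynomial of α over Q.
m_α(x) = x^3 - 69x^2 + 1587x - 12511

Set β = α - 23 = ∛(344), so β^3 = 344. Then (α - 23)^3 - 344 = 0, i.e. α is a root of g(x) = (x - 23)^3 - 344 = x^3 - 69x^2 + 1587x - 12511. Since g(x) = h(x - 23) where h(x) = x^3 - 344, and h is irreducible over Q (because 344 is not a perfect cube, so h has no rational root, and a monic cubic with no rational root is irreducible), g is also irreducible (irreducibility is preserved under the substitution x → x - 23). Hence m_α(x) = x^3 - 69x^2 + 1587x - 12511.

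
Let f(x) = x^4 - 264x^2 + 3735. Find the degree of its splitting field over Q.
[K : Q] = 4

Solving the quadratic in x^2: x^2 = (264 ± √(264^2 - 4·3735))/2 = (264 ± √54756)/2 = (264 ± 234)/2, giving x^2 = 249 or x^2 = 15. So f(x) = (x^2 - 249)(x^2 - 15) and the roots of f are ±√249, ±√15. Hence the splitting field is K = Q(√249, √15). Since 249 and 15 are distinct squarefree integers > 1, their product 3735 is not a perfect square, so √15 ∉ Q(√249). By the tower law [K:Q] = [Q(√249,√15):Q(√249)] · [Q(√249):Q] = 2 · 2 = 4.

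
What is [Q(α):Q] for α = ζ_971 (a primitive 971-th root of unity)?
[Q(α):Q] = 970

The minimal polynomial of ζ_971 over Q is the 971-th cyclotomic polynomial Φ_971(x), which is irreducible over Q and has degree φ(971) = 970. Hence [Q(α):Q] = φ(971) = 970.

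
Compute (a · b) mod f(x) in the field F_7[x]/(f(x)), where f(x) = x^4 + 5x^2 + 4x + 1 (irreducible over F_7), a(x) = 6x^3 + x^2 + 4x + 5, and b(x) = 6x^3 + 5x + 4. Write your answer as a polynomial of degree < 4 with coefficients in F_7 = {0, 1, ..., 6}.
a · b ≡ 4x^3 + 6x^2 + 6 (mod f(x))

Multiply in F_7[x]: a(x)·b(x) = (6x^3 + x^2 + 4x + 5)·(6x^3 + 5x + 4) = x^6 + 6x^5 + 5x^4 + 3x^3 + 3x^2 + 6x + 6. This has degree ≥ 4, so divide by f(x) over F_7: x^6 + 6x^5 + 5x^4 + 3x^3 + 3x^2 + 6x + 6 = (x^2 + 6x)·(x^4 + 5x^2 + 4x + 1) + (4x^3 + 6x^2 + 6). Hence a·b ≡ 4x^3 + 6x^2 + 6 (mod f). (F_7[x]/(f) is a field with 7^4 = 2401 elements since f is irreducible of degree 4.)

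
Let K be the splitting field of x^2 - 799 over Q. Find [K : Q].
[K : Q] = 2

f(x) = x^2 - 799 factors as (x - √799)(x + √799). The splitting field is K = Q(√799). Since 799 is squarefree and > 1, it is not a perfect square, so x^2 - 799 is irreducible over Q and [Q(√799) : Q] = 2. Hence [K : Q] = 2.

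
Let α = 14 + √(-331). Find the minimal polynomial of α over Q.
m_α(x) = x^2 - 28x + 527

From α - 14 = √(-331), squaring gives (α - 14)^2 = -331, i.e. α^2 - 28α + 196 = -331, so α^2 - 28α + 527 = 0. The discriminant of x^2 - 28x + 527 is (-28)^2 - 4·(527) = 784 - 2108 = -1324, and 4·(-331) is not a perfect square in Q since -331 is squarefree and ≠ 1. Hence x^2 - 28x + 527 is irreducible over Q and is the minimal polynomial of α.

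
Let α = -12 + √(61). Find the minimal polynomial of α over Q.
m_α(x) = x^2 + 24x + 83

From α + 12 = √(61), squaring gives (α + 12)^2 = 61, i.e. α^2 + 24α + 144 = 61, so α^2 + 24α + 83 = 0. The discriminant of x^2 + 24x + 83 is (24)^2 - 4·(83) = 576 - 332 = 244, and 4·(61) is not a perfect square in Q since 61 is squarefree and ≠ 1. Hence x^2 + 24x + 83 is irreducible over Q and is the minimal polynomial of α.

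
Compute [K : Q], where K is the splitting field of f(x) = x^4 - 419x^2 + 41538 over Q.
[K : Q] = 4

Solving the quadratic in x^2: x^2 = (419 ± √(419^2 - 4·41538))/2 = (419 ± √9409)/2 = (419 ± 97)/2, giving x^2 = 161 or x^2 = 258. So f(x) = (x^2 - 161)(x^2 - 258) and the roots of f are ±√161, ±√258. Hence the splitting field is K = Q(√161, √258). Since 161 and 258 are distinct squarefree integers > 1, their product 41538 is not a perfect square, so √258 ∉ Q(√161). By the tower law [K:Q] = [Q(√161,√258):Q(√161)] · [Q(√161):Q] = 2 · 2 = 4.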